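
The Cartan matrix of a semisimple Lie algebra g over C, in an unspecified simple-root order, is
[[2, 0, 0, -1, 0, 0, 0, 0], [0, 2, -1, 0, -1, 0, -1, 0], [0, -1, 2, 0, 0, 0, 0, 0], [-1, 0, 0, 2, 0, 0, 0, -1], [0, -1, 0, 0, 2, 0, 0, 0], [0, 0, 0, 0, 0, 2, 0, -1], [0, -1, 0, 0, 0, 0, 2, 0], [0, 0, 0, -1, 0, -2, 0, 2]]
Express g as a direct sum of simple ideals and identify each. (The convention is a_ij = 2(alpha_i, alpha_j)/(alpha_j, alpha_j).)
B4 ⊕ D4

The diagram associated to this matrix has two connected components: the simple roots {alpha_1, alpha_4, alpha_6, alpha_8} form a chain of 4 nodes with a double edge at one end; the terminal node there is the unique short simple root (B_4), and {alpha_2, alpha_3, alpha_5, alpha_7} form a chain of 2 nodes with a fork of two nodes at one end (D_4). A semisimple Lie algebra decomposes uniquely as the direct sum of simple ideals, one per connected component of its Dynkin diagram, so g ≅ B_4 ⊕ D_4 (dimension 36 + 28 = 64).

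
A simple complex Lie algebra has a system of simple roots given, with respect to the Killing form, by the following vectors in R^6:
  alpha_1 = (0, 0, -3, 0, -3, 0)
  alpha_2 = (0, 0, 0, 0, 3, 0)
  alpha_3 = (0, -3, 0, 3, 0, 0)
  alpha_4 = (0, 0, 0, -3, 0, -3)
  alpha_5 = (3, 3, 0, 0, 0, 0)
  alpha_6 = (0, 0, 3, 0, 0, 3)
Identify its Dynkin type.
Compute the Cartan integers a_ij = 2(alpha_i, alpha_j)/(alpha_j, alpha_j); the resulting 6x6 Cartan matrix is
[[2, -2, 0, 0, 0, -1], [-1, 2, 0, 0, 0, 0], [0, 0, 2, -1, -1, 0], [0, 0, -1, 2, 0, -1], [0, 0, -1, 0, 2, 0], [-1, 0, 0, -1, 0, 2]].
The roots have two lengths (squared-length ratio 2:1); the short ones are alpha_{2}. The associated Dynkin diagram is a chain of 6 nodes with a double edge at one end; the terminal node there is the unique short simple root (B_6), so the type is B_6 (the algebra so(13)).

type B_6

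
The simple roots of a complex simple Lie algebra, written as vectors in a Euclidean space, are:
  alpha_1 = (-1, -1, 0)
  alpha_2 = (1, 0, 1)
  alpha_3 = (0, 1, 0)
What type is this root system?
B3

Compute the Cartan integers a_ij = 2(alpha_i, alpha_j)/(alpha_j, alpha_j); the resulting 3x3 Cartan matrix is
[[2, -1, -2], [-1, 2, 0], [-1, 0, 2]].
The roots have two lengths (squared-length ratio 2:1); the short ones are alpha_{3}. The associated Dynkin diagram is a chain of 3 nodes with a double edge at one end; the terminal node there is the unique short simple root (B_3), so the type is B_3 (the algebra so(7)).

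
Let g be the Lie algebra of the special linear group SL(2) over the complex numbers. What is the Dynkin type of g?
This is sl(2), which has dimension 2^2 - 1 = 3 and rank 2 - 1 = 1 (a Cartan subalgebra is the diagonal traceless matrices). In the classification of classical Lie algebras, the special linear algebra sl(n+1) has type A_n; here n = 1, so the Dynkin diagram is a chain of 1 nodes with single edges (A_1). Hence the type is A_1.

A1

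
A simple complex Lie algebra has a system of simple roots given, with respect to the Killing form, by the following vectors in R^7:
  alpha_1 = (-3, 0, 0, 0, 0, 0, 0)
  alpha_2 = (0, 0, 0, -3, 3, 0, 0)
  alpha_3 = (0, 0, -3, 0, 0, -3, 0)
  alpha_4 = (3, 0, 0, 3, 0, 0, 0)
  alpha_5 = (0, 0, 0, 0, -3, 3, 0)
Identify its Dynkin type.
Compute the Cartan integers a_ij = 2(alpha_i, alpha_j)/(alpha_j, alpha_j); the resulting 5x5 Cartan matrix is
[[2, 0, 0, -1, 0], [0, 2, 0, -1, -1], [0, 0, 2, 0, -1], [-2, -1, 0, 2, 0], [0, -1, -1, 0, 2]].
The roots have two lengths (squared-length ratio 2:1); the short ones are alpha_{1}. The associated Dynkin diagram is a chain of 5 nodes with a double edge at one end; the terminal node there is the unique short simple root (B_5), so the type is B_5 (the algebra so(11)).

B_5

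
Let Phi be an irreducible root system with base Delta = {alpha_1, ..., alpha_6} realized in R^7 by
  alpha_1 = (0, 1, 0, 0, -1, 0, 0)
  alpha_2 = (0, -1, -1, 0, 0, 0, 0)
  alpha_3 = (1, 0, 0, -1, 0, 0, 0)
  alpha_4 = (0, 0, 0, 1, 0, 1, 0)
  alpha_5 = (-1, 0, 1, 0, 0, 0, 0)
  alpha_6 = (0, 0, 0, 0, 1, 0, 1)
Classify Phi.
Compute the Cartan integers a_ij = 2(alpha_i, alpha_j)/(alpha_j, alpha_j); the resulting 6x6 Cartan matrix is
[[2, -1, 0, 0, 0, -1], [-1, 2, 0, 0, -1, 0], [0, 0, 2, -1, -1, 0], [0, 0, -1, 2, 0, 0], [0, -1, -1, 0, 2, 0], [-1, 0, 0, 0, 0, 2]].
All simple roots have the same length, so the diagram is simply laced. The associated Dynkin diagram is a chain of 6 nodes with single edges (A_6), so the type is A_6 (the algebra sl(7)).

A_6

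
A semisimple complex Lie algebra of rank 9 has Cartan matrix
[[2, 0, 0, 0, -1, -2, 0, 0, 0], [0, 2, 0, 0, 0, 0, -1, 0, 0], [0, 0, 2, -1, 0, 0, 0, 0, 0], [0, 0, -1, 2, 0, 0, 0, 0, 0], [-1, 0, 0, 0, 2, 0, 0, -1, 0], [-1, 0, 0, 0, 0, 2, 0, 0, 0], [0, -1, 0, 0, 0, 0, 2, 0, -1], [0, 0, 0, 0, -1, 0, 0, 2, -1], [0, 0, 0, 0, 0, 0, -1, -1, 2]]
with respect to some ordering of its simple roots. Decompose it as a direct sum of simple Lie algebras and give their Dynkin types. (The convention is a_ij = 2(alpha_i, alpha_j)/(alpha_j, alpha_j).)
The diagram associated to this matrix has two connected components: the simple roots {alpha_3, alpha_4} form a chain of 2 nodes with single edges (A_2), and {alpha_1, alpha_2, alpha_5, alpha_6, alpha_7, alpha_8, alpha_9} form a chain of 7 nodes with a double edge at one end; the terminal node there is the unique short simple root (B_7). A semisimple Lie algebra decomposes uniquely as the direct sum of simple ideals, one per connected component of its Dynkin diagram, so g ≅ A_2 ⊕ B_7 (dimension 8 + 105 = 113).

A2 + B7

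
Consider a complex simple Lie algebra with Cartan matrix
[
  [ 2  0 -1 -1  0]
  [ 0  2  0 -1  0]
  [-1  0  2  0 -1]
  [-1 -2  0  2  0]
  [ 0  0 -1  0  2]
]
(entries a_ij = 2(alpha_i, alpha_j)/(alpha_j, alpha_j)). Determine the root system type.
The matrix has rank 5 with 2's on the diagonal. Reading the off-diagonal entries as Dynkin edges (a single edge where a_ij = a_ji = -1; a double or triple edge where a_ij * a_ji = 2 or 3), the diagram is a chain of 5 nodes with a double edge at one end; the terminal node there is the unique short simple root (B_5). One simple-root ordering that puts it in standard form is (alpha_5, alpha_3, alpha_1, alpha_4, alpha_2). So the algebra is type B_5, i.e. so(11).

B_5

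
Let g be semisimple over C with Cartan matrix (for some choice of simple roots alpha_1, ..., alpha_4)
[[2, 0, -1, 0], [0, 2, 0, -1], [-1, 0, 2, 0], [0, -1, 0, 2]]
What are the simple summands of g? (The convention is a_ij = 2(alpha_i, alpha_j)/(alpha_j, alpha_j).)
The diagram associated to this matrix has two connected components: the simple roots {alpha_2, alpha_4} form a chain of 2 nodes with single edges (A_2), and {alpha_1, alpha_3} form a chain of 2 nodes with single edges (A_2). A semisimple Lie algebra decomposes uniquely as the direct sum of simple ideals, one per connected component of its Dynkin diagram, so g ≅ A_2 ⊕ A_2 (dimension 8 + 8 = 16).

type A_2 ⊕ type A_2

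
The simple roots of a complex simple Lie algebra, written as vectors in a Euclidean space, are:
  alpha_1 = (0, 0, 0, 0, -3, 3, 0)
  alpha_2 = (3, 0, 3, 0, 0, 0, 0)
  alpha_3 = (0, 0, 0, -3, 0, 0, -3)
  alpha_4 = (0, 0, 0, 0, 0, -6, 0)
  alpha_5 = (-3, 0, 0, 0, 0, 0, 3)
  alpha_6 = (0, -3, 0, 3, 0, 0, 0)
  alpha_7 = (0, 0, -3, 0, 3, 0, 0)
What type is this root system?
C7

Compute the Cartan integers a_ij = 2(alpha_i, alpha_j)/(alpha_j, alpha_j); the resulting 7x7 Cartan matrix is
[[2, 0, 0, -1, 0, 0, -1], [0, 2, 0, 0, -1, 0, -1], [0, 0, 2, 0, -1, -1, 0], [-2, 0, 0, 2, 0, 0, 0], [0, -1, -1, 0, 2, 0, 0], [0, 0, -1, 0, 0, 2, 0], [-1, -1, 0, 0, 0, 0, 2]].
The roots have two lengths (squared-length ratio 2:1); the short ones are alpha_{1,2,3,5,6,7}. The associated Dynkin diagram is a chain of 7 nodes with a double edge at one end; the terminal node there is the unique long simple root (C_7), so the type is C_7 (the algebra sp(14)).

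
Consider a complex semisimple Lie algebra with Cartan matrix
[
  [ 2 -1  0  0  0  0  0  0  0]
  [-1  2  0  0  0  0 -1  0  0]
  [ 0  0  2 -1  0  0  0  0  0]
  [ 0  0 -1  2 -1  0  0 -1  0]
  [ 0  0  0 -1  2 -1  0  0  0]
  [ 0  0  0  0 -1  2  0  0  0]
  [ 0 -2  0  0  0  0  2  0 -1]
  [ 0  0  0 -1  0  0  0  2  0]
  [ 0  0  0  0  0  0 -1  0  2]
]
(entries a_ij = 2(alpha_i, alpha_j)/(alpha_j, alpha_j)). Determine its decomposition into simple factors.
D_5 ⊕ F_4

The diagram associated to this matrix has two connected components: the simple roots {alpha_3, alpha_4, alpha_5, alpha_6, alpha_8} form a chain of 3 nodes with a fork of two nodes at one end (D_5), and {alpha_1, alpha_2, alpha_7, alpha_9} form a chain of 4 nodes with a double edge between the middle two (F_4). A semisimple Lie algebra decomposes uniquely as the direct sum of simple ideals, one per connected component of its Dynkin diagram, so g ≅ D_5 ⊕ F_4 (dimension 45 + 52 = 97).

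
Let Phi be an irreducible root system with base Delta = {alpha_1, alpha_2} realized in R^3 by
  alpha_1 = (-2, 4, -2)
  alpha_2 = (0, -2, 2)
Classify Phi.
Compute the Cartan integers a_ij = 2(alpha_i, alpha_j)/(alpha_j, alpha_j); the resulting 2x2 Cartan matrix is
[[2, -3], [-1, 2]].
The roots have two lengths (squared-length ratio 3:1); the short ones are alpha_{2}. The associated Dynkin diagram is two nodes joined by a triple edge (G_2), so the type is G_2.

G_2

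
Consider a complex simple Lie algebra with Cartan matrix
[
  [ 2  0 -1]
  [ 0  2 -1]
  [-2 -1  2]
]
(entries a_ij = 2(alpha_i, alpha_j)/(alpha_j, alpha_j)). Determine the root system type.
The matrix has rank 3 with 2's on the diagonal. Reading the off-diagonal entries as Dynkin edges (a single edge where a_ij = a_ji = -1; a double or triple edge where a_ij * a_ji = 2 or 3), the diagram is a chain of 3 nodes with a double edge at one end; the terminal node there is the unique short simple root (B_3). One simple-root ordering that puts it in standard form is (alpha_2, alpha_3, alpha_1). So the algebra is type B_3, i.e. so(7).

B3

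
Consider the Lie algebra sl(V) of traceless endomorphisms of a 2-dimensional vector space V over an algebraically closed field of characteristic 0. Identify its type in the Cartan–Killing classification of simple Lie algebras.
type A_1

This is sl(2), which has dimension 2^2 - 1 = 3 and rank 2 - 1 = 1 (a Cartan subalgebra is the diagonal traceless matrices). In the classification of classical Lie algebras, the special linear algebra sl(n+1) has type A_n; here n = 1, so the Dynkin diagram is a chain of 1 nodes with single edges (A_1). Hence the type is A_1.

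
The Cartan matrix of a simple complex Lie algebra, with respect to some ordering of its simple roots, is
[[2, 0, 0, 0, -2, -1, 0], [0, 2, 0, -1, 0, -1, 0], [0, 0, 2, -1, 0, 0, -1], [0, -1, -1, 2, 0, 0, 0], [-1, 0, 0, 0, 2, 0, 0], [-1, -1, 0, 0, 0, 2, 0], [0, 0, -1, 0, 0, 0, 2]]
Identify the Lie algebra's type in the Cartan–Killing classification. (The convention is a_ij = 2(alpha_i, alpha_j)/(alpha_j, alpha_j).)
The matrix has rank 7 with 2's on the diagonal. Reading the off-diagonal entries as Dynkin edges (a single edge where a_ij = a_ji = -1; a double or triple edge where a_ij * a_ji = 2 or 3), the diagram is a chain of 7 nodes with a double edge at one end; the terminal node there is the unique short simple root (B_7). One simple-root ordering that puts it in standard form is (alpha_7, alpha_3, alpha_4, alpha_2, alpha_6, alpha_1, alpha_5). So the algebra is type B_7, i.e. so(15).

type B_7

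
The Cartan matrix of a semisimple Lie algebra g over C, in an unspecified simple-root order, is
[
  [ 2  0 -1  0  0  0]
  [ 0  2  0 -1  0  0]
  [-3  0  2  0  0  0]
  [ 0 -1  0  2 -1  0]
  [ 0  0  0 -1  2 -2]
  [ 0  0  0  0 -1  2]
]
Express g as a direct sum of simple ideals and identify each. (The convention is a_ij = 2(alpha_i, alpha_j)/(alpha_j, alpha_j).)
type B_4 + type G_2

The diagram associated to this matrix has two connected components: the simple roots {alpha_2, alpha_4, alpha_5, alpha_6} form a chain of 4 nodes with a double edge at one end; the terminal node there is the unique short simple root (B_4), and {alpha_1, alpha_3} form two nodes joined by a triple edge (G_2). A semisimple Lie algebra decomposes uniquely as the direct sum of simple ideals, one per connected component of its Dynkin diagram, so g ≅ B_4 ⊕ G_2 (dimension 36 + 14 = 50).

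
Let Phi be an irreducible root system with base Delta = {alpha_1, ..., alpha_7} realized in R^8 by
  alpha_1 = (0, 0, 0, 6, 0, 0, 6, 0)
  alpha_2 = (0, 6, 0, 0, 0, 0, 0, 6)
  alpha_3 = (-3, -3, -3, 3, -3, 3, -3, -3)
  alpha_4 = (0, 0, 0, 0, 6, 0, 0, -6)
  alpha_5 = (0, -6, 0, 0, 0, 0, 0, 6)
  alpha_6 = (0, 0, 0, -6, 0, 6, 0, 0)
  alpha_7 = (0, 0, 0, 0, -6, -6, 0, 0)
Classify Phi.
Compute the Cartan integers a_ij = 2(alpha_i, alpha_j)/(alpha_j, alpha_j); the resulting 7x7 Cartan matrix is
[[2, 0, 0, 0, 0, -1, 0], [0, 2, -1, -1, 0, 0, 0], [0, -1, 2, 0, 0, 0, 0], [0, -1, 0, 2, -1, 0, -1], [0, 0, 0, -1, 2, 0, 0], [-1, 0, 0, 0, 0, 2, -1], [0, 0, 0, -1, 0, -1, 2]].
All simple roots have the same length, so the diagram is simply laced. The associated Dynkin diagram is a chain of 6 nodes with one extra node attached to the third node from one end (E_7), so the type is E_7.

E_7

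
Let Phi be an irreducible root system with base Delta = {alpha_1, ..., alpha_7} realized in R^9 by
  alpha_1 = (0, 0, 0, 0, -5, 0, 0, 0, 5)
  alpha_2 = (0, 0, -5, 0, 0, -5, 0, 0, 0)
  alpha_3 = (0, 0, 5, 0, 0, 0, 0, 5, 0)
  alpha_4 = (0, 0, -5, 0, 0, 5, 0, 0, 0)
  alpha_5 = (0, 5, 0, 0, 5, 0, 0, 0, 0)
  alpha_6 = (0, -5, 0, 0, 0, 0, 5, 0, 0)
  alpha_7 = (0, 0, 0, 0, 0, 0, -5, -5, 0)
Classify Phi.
Compute the Cartan integers a_ij = 2(alpha_i, alpha_j)/(alpha_j, alpha_j); the resulting 7x7 Cartan matrix is
[[2, 0, 0, 0, -1, 0, 0], [0, 2, -1, 0, 0, 0, 0], [0, -1, 2, -1, 0, 0, -1], [0, 0, -1, 2, 0, 0, 0], [-1, 0, 0, 0, 2, -1, 0], [0, 0, 0, 0, -1, 2, -1], [0, 0, -1, 0, 0, -1, 2]].
All simple roots have the same length, so the diagram is simply laced. The associated Dynkin diagram is a chain of 5 nodes with a fork of two nodes at one end (D_7), so the type is D_7 (the algebra so(14)).

type D_7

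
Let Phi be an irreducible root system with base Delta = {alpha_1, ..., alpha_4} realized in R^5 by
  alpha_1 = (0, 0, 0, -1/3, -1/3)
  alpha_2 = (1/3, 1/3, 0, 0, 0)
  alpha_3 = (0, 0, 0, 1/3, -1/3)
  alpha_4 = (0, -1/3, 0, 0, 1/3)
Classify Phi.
D_4

Compute the Cartan integers a_ij = 2(alpha_i, alpha_j)/(alpha_j, alpha_j); the resulting 4x4 Cartan matrix is
[[2, 0, 0, -1], [0, 2, 0, -1], [0, 0, 2, -1], [-1, -1, -1, 2]].
All simple roots have the same length, so the diagram is simply laced. The associated Dynkin diagram is a chain of 2 nodes with a fork of two nodes at one end (D_4), so the type is D_4 (the algebra so(8)).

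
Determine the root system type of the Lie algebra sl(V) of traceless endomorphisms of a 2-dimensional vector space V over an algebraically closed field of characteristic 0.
This is sl(2), which has dimension 2^2 - 1 = 3 and rank 2 - 1 = 1 (a Cartan subalgebra is the diagonal traceless matrices). In the classification of classical Lie algebras, the special linear algebra sl(n+1) has type A_n; here n = 1, so the Dynkin diagram is a chain of 1 nodes with single edges (A_1). Hence the type is A_1.

A1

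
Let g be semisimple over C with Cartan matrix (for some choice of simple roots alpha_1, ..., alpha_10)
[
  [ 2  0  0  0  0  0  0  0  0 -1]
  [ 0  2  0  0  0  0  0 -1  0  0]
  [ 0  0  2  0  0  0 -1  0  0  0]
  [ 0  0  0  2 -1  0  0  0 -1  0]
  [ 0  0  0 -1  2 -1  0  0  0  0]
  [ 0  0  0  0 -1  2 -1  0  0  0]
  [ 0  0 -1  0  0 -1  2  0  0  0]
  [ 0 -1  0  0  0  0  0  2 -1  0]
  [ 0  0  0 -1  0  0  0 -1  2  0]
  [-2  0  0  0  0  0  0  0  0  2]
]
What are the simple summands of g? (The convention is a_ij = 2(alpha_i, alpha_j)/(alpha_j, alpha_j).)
The diagram associated to this matrix has two connected components: the simple roots {alpha_2, alpha_3, alpha_4, alpha_5, alpha_6, alpha_7, alpha_8, alpha_9} form a chain of 8 nodes with single edges (A_8), and {alpha_1, alpha_10} form a chain of 2 nodes with a double edge at one end; the terminal node there is the unique short simple root (B_2). A semisimple Lie algebra decomposes uniquely as the direct sum of simple ideals, one per connected component of its Dynkin diagram, so g ≅ A_8 ⊕ B_2 (dimension 80 + 10 = 90).

A8 ⊕ B2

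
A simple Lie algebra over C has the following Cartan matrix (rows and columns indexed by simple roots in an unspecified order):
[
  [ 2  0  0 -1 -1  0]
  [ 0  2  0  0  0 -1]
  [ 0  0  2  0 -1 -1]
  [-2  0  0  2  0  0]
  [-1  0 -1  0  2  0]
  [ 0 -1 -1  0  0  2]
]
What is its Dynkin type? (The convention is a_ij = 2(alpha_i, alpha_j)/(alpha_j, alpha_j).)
The matrix has rank 6 with 2's on the diagonal. Reading the off-diagonal entries as Dynkin edges (a single edge where a_ij = a_ji = -1; a double or triple edge where a_ij * a_ji = 2 or 3), the diagram is a chain of 6 nodes with a double edge at one end; the terminal node there is the unique long simple root (C_6). One simple-root ordering that puts it in standard form is (alpha_2, alpha_6, alpha_3, alpha_5, alpha_1, alpha_4). So the algebra is type C_6, i.e. sp(12).

type C_6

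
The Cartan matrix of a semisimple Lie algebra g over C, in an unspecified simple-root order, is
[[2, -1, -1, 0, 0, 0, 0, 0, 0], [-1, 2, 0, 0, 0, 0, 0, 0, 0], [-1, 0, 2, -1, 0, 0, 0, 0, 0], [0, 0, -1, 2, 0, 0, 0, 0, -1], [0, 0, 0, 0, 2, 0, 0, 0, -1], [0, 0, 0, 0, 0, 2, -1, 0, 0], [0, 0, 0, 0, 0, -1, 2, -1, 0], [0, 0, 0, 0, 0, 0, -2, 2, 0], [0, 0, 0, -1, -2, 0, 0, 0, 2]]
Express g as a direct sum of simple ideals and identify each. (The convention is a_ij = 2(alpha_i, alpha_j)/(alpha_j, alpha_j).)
The diagram associated to this matrix has two connected components: the simple roots {alpha_1, alpha_2, alpha_3, alpha_4, alpha_5, alpha_9} form a chain of 6 nodes with a double edge at one end; the terminal node there is the unique short simple root (B_6), and {alpha_6, alpha_7, alpha_8} form a chain of 3 nodes with a double edge at one end; the terminal node there is the unique long simple root (C_3). A semisimple Lie algebra decomposes uniquely as the direct sum of simple ideals, one per connected component of its Dynkin diagram, so g ≅ B_6 ⊕ C_3 (dimension 78 + 21 = 99).

B_6 (so(13)) ⊕ C_3 (sp(6))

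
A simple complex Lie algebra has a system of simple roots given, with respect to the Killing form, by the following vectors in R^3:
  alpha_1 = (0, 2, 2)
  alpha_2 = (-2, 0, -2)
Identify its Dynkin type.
type A_2

Compute the Cartan integers a_ij = 2(alpha_i, alpha_j)/(alpha_j, alpha_j); the resulting 2x2 Cartan matrix is
[[2, -1], [-1, 2]].
All simple roots have the same length, so the diagram is simply laced. The associated Dynkin diagram is a chain of 2 nodes with single edges (A_2), so the type is A_2 (the algebra sl(3)).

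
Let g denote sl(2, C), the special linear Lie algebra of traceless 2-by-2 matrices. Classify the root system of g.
This is sl(2), which has dimension 2^2 - 1 = 3 and rank 2 - 1 = 1 (a Cartan subalgebra is the diagonal traceless matrices). In the classification of classical Lie algebras, the special linear algebra sl(n+1) has type A_n; here n = 1, so the Dynkin diagram is a chain of 1 nodes with single edges (A_1). Hence the type is A_1.

A1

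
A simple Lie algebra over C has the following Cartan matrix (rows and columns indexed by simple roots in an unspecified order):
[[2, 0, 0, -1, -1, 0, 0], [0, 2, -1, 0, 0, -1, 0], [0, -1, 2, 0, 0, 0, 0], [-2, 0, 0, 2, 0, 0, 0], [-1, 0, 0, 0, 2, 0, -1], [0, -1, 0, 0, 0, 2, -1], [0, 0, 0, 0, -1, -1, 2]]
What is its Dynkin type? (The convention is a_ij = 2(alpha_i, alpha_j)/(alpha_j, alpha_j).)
C7

The matrix has rank 7 with 2's on the diagonal. Reading the off-diagonal entries as Dynkin edges (a single edge where a_ij = a_ji = -1; a double or triple edge where a_ij * a_ji = 2 or 3), the diagram is a chain of 7 nodes with a double edge at one end; the terminal node there is the unique long simple root (C_7). One simple-root ordering that puts it in standard form is (alpha_3, alpha_2, alpha_6, alpha_7, alpha_5, alpha_1, alpha_4). So the algebra is type C_7, i.e. sp(14).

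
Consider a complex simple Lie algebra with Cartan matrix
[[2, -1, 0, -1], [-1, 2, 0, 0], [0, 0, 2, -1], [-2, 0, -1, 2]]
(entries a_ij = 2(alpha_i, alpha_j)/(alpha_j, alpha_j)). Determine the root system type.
The matrix has rank 4 with 2's on the diagonal. Reading the off-diagonal entries as Dynkin edges (a single edge where a_ij = a_ji = -1; a double or triple edge where a_ij * a_ji = 2 or 3), the diagram is a chain of 4 nodes with a double edge between the middle two (F_4). One simple-root ordering that puts it in standard form is (alpha_3, alpha_4, alpha_1, alpha_2). So the algebra is type F_4.

F_4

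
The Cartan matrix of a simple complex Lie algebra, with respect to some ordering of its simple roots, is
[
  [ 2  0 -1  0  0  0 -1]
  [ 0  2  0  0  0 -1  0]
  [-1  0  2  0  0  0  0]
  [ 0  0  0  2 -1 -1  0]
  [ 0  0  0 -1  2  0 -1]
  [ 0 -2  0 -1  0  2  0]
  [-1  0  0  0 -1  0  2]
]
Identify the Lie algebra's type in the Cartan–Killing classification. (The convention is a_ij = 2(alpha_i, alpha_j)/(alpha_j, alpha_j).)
B_7

The matrix has rank 7 with 2's on the diagonal. Reading the off-diagonal entries as Dynkin edges (a single edge where a_ij = a_ji = -1; a double or triple edge where a_ij * a_ji = 2 or 3), the diagram is a chain of 7 nodes with a double edge at one end; the terminal node there is the unique short simple root (B_7). One simple-root ordering that puts it in standard form is (alpha_3, alpha_1, alpha_7, alpha_5, alpha_4, alpha_6, alpha_2). So the algebra is type B_7, i.e. so(15).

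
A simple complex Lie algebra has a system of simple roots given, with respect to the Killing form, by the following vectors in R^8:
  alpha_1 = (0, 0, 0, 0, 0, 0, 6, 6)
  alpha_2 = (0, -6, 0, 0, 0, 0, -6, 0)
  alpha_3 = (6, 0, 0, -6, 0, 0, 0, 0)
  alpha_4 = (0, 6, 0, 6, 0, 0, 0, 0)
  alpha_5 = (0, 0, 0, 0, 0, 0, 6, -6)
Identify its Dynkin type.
Compute the Cartan integers a_ij = 2(alpha_i, alpha_j)/(alpha_j, alpha_j); the resulting 5x5 Cartan matrix is
[[2, -1, 0, 0, 0], [-1, 2, 0, -1, -1], [0, 0, 2, -1, 0], [0, -1, -1, 2, 0], [0, -1, 0, 0, 2]].
All simple roots have the same length, so the diagram is simply laced. The associated Dynkin diagram is a chain of 3 nodes with a fork of two nodes at one end (D_5), so the type is D_5 (the algebra so(10)).

type D_5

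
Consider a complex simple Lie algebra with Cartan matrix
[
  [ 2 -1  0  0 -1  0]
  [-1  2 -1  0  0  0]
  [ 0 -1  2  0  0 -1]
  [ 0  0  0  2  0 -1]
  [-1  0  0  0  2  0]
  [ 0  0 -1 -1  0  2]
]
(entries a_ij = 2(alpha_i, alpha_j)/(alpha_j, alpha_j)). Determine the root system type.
The matrix has rank 6 with 2's on the diagonal. Reading the off-diagonal entries as Dynkin edges (a single edge where a_ij = a_ji = -1; a double or triple edge where a_ij * a_ji = 2 or 3), the diagram is a chain of 6 nodes with single edges (A_6). One simple-root ordering that puts it in standard form is (alpha_4, alpha_6, alpha_3, alpha_2, alpha_1, alpha_5). So the algebra is type A_6, i.e. sl(7).

A6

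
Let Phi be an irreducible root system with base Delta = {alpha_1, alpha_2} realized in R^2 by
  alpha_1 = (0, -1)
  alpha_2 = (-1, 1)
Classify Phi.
Compute the Cartan integers a_ij = 2(alpha_i, alpha_j)/(alpha_j, alpha_j); the resulting 2x2 Cartan matrix is
[[2, -1], [-2, 2]].
The roots have two lengths (squared-length ratio 2:1); the short ones are alpha_{1}. The associated Dynkin diagram is a chain of 2 nodes with a double edge at one end; the terminal node there is the unique short simple root (B_2), so the type is B_2 (the algebra so(5)).

B2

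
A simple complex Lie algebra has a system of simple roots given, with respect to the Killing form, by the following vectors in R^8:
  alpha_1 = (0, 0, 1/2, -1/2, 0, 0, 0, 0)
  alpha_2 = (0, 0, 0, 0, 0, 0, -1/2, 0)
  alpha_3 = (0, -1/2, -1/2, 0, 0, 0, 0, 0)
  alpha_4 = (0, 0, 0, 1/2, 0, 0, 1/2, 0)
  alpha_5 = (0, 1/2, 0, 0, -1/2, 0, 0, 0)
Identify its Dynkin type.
type B_5

Compute the Cartan integers a_ij = 2(alpha_i, alpha_j)/(alpha_j, alpha_j); the resulting 5x5 Cartan matrix is
[[2, 0, -1, -1, 0], [0, 2, 0, -1, 0], [-1, 0, 2, 0, -1], [-1, -2, 0, 2, 0], [0, 0, -1, 0, 2]].
The roots have two lengths (squared-length ratio 2:1); the short ones are alpha_{2}. The associated Dynkin diagram is a chain of 5 nodes with a double edge at one end; the terminal node there is the unique short simple root (B_5), so the type is B_5 (the algebra so(11)).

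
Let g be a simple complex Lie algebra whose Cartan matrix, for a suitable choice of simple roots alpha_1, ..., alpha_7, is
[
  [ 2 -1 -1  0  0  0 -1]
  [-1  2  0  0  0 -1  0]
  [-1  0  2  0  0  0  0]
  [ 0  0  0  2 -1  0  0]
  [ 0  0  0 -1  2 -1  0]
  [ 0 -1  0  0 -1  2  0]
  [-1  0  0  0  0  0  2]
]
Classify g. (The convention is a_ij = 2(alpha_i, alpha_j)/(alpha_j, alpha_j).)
D7

The matrix has rank 7 with 2's on the diagonal. Reading the off-diagonal entries as Dynkin edges (a single edge where a_ij = a_ji = -1; a double or triple edge where a_ij * a_ji = 2 or 3), the diagram is a chain of 5 nodes with a fork of two nodes at one end (D_7). One simple-root ordering that puts it in standard form is (alpha_4, alpha_5, alpha_6, alpha_2, alpha_1, alpha_7, alpha_3). So the algebra is type D_7, i.e. so(14).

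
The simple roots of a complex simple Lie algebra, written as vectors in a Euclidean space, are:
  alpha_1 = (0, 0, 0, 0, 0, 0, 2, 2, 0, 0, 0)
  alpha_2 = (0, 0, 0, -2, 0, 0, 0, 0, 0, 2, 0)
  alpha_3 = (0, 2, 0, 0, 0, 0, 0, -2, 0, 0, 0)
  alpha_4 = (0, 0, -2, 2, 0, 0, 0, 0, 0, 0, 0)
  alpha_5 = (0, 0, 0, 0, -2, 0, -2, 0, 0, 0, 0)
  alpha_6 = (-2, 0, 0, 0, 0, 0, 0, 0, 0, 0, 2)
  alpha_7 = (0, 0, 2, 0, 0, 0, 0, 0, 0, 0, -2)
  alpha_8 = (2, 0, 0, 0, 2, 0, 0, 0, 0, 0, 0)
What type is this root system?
Compute the Cartan integers a_ij = 2(alpha_i, alpha_j)/(alpha_j, alpha_j); the resulting 8x8 Cartan matrix is
[[2, 0, -1, 0, -1, 0, 0, 0], [0, 2, 0, -1, 0, 0, 0, 0], [-1, 0, 2, 0, 0, 0, 0, 0], [0, -1, 0, 2, 0, 0, -1, 0], [-1, 0, 0, 0, 2, 0, 0, -1], [0, 0, 0, 0, 0, 2, -1, -1], [0, 0, 0, -1, 0, -1, 2, 0], [0, 0, 0, 0, -1, -1, 0, 2]].
All simple roots have the same length, so the diagram is simply laced. The associated Dynkin diagram is a chain of 8 nodes with single edges (A_8), so the type is A_8 (the algebra sl(9)).

A8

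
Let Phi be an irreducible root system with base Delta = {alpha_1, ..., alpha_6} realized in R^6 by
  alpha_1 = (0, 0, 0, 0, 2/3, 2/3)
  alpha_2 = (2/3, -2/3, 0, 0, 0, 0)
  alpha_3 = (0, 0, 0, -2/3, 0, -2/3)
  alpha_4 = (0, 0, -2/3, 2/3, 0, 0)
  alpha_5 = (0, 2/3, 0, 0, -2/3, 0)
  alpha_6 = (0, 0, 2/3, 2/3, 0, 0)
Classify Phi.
type D_6

Compute the Cartan integers a_ij = 2(alpha_i, alpha_j)/(alpha_j, alpha_j); the resulting 6x6 Cartan matrix is
[[2, 0, -1, 0, -1, 0], [0, 2, 0, 0, -1, 0], [-1, 0, 2, -1, 0, -1], [0, 0, -1, 2, 0, 0], [-1, -1, 0, 0, 2, 0], [0, 0, -1, 0, 0, 2]].
All simple roots have the same length, so the diagram is simply laced. The associated Dynkin diagram is a chain of 4 nodes with a fork of two nodes at one end (D_6), so the type is D_6 (the algebra so(12)).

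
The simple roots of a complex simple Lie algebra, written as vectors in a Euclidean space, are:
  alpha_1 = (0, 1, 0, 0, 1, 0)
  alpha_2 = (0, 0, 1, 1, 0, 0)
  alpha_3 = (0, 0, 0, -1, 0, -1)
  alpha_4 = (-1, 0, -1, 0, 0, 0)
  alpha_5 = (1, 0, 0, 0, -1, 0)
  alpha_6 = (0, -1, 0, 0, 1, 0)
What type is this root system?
D_6

Compute the Cartan integers a_ij = 2(alpha_i, alpha_j)/(alpha_j, alpha_j); the resulting 6x6 Cartan matrix is
[[2, 0, 0, 0, -1, 0], [0, 2, -1, -1, 0, 0], [0, -1, 2, 0, 0, 0], [0, -1, 0, 2, -1, 0], [-1, 0, 0, -1, 2, -1], [0, 0, 0, 0, -1, 2]].
All simple roots have the same length, so the diagram is simply laced. The associated Dynkin diagram is a chain of 4 nodes with a fork of two nodes at one end (D_6), so the type is D_6 (the algebra so(12)).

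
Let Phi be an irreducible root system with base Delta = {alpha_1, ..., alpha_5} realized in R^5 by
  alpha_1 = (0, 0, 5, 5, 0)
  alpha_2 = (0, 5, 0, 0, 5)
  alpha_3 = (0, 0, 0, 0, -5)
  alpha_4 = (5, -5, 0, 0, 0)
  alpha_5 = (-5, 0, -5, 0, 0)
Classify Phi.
Compute the Cartan integers a_ij = 2(alpha_i, alpha_j)/(alpha_j, alpha_j); the resulting 5x5 Cartan matrix is
[[2, 0, 0, 0, -1], [0, 2, -2, -1, 0], [0, -1, 2, 0, 0], [0, -1, 0, 2, -1], [-1, 0, 0, -1, 2]].
The roots have two lengths (squared-length ratio 2:1); the short ones are alpha_{3}. The associated Dynkin diagram is a chain of 5 nodes with a double edge at one end; the terminal node there is the unique short simple root (B_5), so the type is B_5 (the algebra so(11)).

B_5 (so(11))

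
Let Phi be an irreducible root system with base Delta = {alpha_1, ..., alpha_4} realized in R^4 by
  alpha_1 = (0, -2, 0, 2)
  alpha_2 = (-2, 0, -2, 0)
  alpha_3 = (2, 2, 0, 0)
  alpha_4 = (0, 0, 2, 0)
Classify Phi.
Compute the Cartan integers a_ij = 2(alpha_i, alpha_j)/(alpha_j, alpha_j); the resulting 4x4 Cartan matrix is
[[2, 0, -1, 0], [0, 2, -1, -2], [-1, -1, 2, 0], [0, -1, 0, 2]].
The roots have two lengths (squared-length ratio 2:1); the short ones are alpha_{4}. The associated Dynkin diagram is a chain of 4 nodes with a double edge at one end; the terminal node there is the unique short simple root (B_4), so the type is B_4 (the algebra so(9)).

B4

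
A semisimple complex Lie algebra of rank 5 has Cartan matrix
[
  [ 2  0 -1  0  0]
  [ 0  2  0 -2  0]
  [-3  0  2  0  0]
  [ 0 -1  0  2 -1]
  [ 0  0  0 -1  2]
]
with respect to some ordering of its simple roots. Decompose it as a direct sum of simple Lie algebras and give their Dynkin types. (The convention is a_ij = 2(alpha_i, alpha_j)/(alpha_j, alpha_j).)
C_3 ⊕ G_2

The diagram associated to this matrix has two connected components: the simple roots {alpha_2, alpha_4, alpha_5} form a chain of 3 nodes with a double edge at one end; the terminal node there is the unique long simple root (C_3), and {alpha_1, alpha_3} form two nodes joined by a triple edge (G_2). A semisimple Lie algebra decomposes uniquely as the direct sum of simple ideals, one per connected component of its Dynkin diagram, so g ≅ C_3 ⊕ G_2 (dimension 21 + 14 = 35).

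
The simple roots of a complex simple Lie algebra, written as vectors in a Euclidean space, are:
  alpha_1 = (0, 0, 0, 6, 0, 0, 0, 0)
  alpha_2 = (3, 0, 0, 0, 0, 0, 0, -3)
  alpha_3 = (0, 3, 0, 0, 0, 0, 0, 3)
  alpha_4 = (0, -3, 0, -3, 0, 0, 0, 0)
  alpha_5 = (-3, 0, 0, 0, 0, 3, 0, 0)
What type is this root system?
C5

Compute the Cartan integers a_ij = 2(alpha_i, alpha_j)/(alpha_j, alpha_j); the resulting 5x5 Cartan matrix is
[[2, 0, 0, -2, 0], [0, 2, -1, 0, -1], [0, -1, 2, -1, 0], [-1, 0, -1, 2, 0], [0, -1, 0, 0, 2]].
The roots have two lengths (squared-length ratio 2:1); the short ones are alpha_{2,3,4,5}. The associated Dynkin diagram is a chain of 5 nodes with a double edge at one end; the terminal node there is the unique long simple root (C_5), so the type is C_5 (the algebra sp(10)).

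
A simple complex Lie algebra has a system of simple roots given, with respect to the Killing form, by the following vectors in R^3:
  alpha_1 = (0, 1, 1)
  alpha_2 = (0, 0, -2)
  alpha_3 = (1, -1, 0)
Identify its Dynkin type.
type C_3

Compute the Cartan integers a_ij = 2(alpha_i, alpha_j)/(alpha_j, alpha_j); the resulting 3x3 Cartan matrix is
[[2, -1, -1], [-2, 2, 0], [-1, 0, 2]].
The roots have two lengths (squared-length ratio 2:1); the short ones are alpha_{1,3}. The associated Dynkin diagram is a chain of 3 nodes with a double edge at one end; the terminal node there is the unique long simple root (C_3), so the type is C_3 (the algebra sp(6)).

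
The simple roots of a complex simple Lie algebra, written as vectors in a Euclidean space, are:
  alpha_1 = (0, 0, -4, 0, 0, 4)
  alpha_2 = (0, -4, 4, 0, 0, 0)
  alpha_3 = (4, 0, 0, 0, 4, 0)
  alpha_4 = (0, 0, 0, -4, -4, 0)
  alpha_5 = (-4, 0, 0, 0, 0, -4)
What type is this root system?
A_5 (sl(6))

Compute the Cartan integers a_ij = 2(alpha_i, alpha_j)/(alpha_j, alpha_j); the resulting 5x5 Cartan matrix is
[[2, -1, 0, 0, -1], [-1, 2, 0, 0, 0], [0, 0, 2, -1, -1], [0, 0, -1, 2, 0], [-1, 0, -1, 0, 2]].
All simple roots have the same length, so the diagram is simply laced. The associated Dynkin diagram is a chain of 5 nodes with single edges (A_5), so the type is A_5 (the algebra sl(6)).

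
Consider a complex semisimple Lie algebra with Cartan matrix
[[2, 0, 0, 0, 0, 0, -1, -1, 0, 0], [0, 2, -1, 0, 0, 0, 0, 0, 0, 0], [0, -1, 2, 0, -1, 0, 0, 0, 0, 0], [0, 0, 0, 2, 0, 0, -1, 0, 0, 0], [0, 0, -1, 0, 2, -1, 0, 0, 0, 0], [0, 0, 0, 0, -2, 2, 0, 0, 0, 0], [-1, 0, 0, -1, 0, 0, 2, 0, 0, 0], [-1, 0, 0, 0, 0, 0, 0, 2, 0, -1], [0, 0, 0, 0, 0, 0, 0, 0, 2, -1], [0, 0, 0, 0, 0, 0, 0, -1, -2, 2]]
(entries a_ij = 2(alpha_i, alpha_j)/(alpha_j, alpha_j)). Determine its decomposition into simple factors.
type B_6 + type C_4

The diagram associated to this matrix has two connected components: the simple roots {alpha_1, alpha_4, alpha_7, alpha_8, alpha_9, alpha_10} form a chain of 6 nodes with a double edge at one end; the terminal node there is the unique short simple root (B_6), and {alpha_2, alpha_3, alpha_5, alpha_6} form a chain of 4 nodes with a double edge at one end; the terminal node there is the unique long simple root (C_4). A semisimple Lie algebra decomposes uniquely as the direct sum of simple ideals, one per connected component of its Dynkin diagram, so g ≅ B_6 ⊕ C_4 (dimension 78 + 36 = 114).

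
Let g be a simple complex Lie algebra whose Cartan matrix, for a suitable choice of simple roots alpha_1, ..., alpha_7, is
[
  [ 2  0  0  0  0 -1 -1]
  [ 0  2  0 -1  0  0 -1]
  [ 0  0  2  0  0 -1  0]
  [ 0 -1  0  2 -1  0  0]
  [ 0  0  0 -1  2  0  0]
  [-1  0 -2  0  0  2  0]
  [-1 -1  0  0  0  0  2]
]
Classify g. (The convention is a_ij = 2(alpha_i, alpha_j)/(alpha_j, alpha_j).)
type B_7

The matrix has rank 7 with 2's on the diagonal. Reading the off-diagonal entries as Dynkin edges (a single edge where a_ij = a_ji = -1; a double or triple edge where a_ij * a_ji = 2 or 3), the diagram is a chain of 7 nodes with a double edge at one end; the terminal node there is the unique short simple root (B_7). One simple-root ordering that puts it in standard form is (alpha_5, alpha_4, alpha_2, alpha_7, alpha_1, alpha_6, alpha_3). So the algebra is type B_7, i.e. so(15).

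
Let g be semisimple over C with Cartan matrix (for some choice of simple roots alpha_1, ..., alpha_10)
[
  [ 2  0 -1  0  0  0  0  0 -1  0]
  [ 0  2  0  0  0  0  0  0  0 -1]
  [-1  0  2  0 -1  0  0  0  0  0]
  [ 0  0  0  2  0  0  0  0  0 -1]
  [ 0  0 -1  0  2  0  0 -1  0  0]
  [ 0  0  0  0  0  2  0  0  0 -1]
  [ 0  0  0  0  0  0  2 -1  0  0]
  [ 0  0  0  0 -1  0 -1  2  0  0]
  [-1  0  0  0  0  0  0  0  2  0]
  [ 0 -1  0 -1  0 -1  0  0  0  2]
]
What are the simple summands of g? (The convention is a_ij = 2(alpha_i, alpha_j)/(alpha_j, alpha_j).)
A_6 (sl(7)) + D_4 (so(8))

The diagram associated to this matrix has two connected components: the simple roots {alpha_1, alpha_3, alpha_5, alpha_7, alpha_8, alpha_9} form a chain of 6 nodes with single edges (A_6), and {alpha_2, alpha_4, alpha_6, alpha_10} form a chain of 2 nodes with a fork of two nodes at one end (D_4). A semisimple Lie algebra decomposes uniquely as the direct sum of simple ideals, one per connected component of its Dynkin diagram, so g ≅ A_6 ⊕ D_4 (dimension 48 + 28 = 76).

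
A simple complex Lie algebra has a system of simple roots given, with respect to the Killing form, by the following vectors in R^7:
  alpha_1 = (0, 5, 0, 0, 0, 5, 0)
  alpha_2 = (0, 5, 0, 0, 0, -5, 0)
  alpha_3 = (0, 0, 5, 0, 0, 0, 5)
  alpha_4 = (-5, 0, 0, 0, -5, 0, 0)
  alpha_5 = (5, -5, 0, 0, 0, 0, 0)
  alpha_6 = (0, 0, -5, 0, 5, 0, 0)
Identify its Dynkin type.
D_6 (so(12))

Compute the Cartan integers a_ij = 2(alpha_i, alpha_j)/(alpha_j, alpha_j); the resulting 6x6 Cartan matrix is
[[2, 0, 0, 0, -1, 0], [0, 2, 0, 0, -1, 0], [0, 0, 2, 0, 0, -1], [0, 0, 0, 2, -1, -1], [-1, -1, 0, -1, 2, 0], [0, 0, -1, -1, 0, 2]].
All simple roots have the same length, so the diagram is simply laced. The associated Dynkin diagram is a chain of 4 nodes with a fork of two nodes at one end (D_6), so the type is D_6 (the algebra so(12)).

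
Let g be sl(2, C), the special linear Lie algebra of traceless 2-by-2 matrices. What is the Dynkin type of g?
A1

This is sl(2), which has dimension 2^2 - 1 = 3 and rank 2 - 1 = 1 (a Cartan subalgebra is the diagonal traceless matrices). In the classification of classical Lie algebras, the special linear algebra sl(n+1) has type A_n; here n = 1, so the Dynkin diagram is a chain of 1 nodes with single edges (A_1). Hence the type is A_1.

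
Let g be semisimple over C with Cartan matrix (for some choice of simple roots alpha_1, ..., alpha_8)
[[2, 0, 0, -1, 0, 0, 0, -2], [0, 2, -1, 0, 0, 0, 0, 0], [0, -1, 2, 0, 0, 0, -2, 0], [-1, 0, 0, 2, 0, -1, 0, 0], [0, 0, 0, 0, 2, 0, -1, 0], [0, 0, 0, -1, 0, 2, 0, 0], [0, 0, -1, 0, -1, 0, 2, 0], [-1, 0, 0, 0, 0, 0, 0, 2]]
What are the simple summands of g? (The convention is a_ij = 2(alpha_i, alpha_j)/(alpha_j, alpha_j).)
The diagram associated to this matrix has two connected components: the simple roots {alpha_1, alpha_4, alpha_6, alpha_8} form a chain of 4 nodes with a double edge at one end; the terminal node there is the unique short simple root (B_4), and {alpha_2, alpha_3, alpha_5, alpha_7} form a chain of 4 nodes with a double edge between the middle two (F_4). A semisimple Lie algebra decomposes uniquely as the direct sum of simple ideals, one per connected component of its Dynkin diagram, so g ≅ B_4 ⊕ F_4 (dimension 36 + 52 = 88).

B_4 + F_4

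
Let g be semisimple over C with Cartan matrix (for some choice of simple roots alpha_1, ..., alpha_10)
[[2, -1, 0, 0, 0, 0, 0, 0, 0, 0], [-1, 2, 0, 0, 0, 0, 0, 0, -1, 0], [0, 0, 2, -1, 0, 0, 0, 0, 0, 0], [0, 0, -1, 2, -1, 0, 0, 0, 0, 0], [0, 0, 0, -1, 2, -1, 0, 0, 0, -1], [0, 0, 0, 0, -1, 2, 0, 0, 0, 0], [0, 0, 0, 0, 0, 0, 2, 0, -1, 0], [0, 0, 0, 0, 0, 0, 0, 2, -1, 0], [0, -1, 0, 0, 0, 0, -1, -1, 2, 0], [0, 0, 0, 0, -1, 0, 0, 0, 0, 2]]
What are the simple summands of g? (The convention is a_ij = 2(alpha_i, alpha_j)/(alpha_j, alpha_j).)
The diagram associated to this matrix has two connected components: the simple roots {alpha_1, alpha_2, alpha_7, alpha_8, alpha_9} form a chain of 3 nodes with a fork of two nodes at one end (D_5), and {alpha_3, alpha_4, alpha_5, alpha_6, alpha_10} form a chain of 3 nodes with a fork of two nodes at one end (D_5). A semisimple Lie algebra decomposes uniquely as the direct sum of simple ideals, one per connected component of its Dynkin diagram, so g ≅ D_5 ⊕ D_5 (dimension 45 + 45 = 90).

D5 ⊕ D5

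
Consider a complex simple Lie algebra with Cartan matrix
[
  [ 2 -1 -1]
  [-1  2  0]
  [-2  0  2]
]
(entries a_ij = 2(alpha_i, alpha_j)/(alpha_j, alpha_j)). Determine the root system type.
C3

The matrix has rank 3 with 2's on the diagonal. Reading the off-diagonal entries as Dynkin edges (a single edge where a_ij = a_ji = -1; a double or triple edge where a_ij * a_ji = 2 or 3), the diagram is a chain of 3 nodes with a double edge at one end; the terminal node there is the unique long simple root (C_3). One simple-root ordering that puts it in standard form is (alpha_2, alpha_1, alpha_3). So the algebra is type C_3, i.e. sp(6).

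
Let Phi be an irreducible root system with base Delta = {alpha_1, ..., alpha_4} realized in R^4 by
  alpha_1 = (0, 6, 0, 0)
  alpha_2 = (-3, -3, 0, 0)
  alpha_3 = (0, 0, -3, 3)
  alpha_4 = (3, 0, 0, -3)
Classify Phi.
C_4 (sp(8))

Compute the Cartan integers a_ij = 2(alpha_i, alpha_j)/(alpha_j, alpha_j); the resulting 4x4 Cartan matrix is
[[2, -2, 0, 0], [-1, 2, 0, -1], [0, 0, 2, -1], [0, -1, -1, 2]].
The roots have two lengths (squared-length ratio 2:1); the short ones are alpha_{2,3,4}. The associated Dynkin diagram is a chain of 4 nodes with a double edge at one end; the terminal node there is the unique long simple root (C_4), so the type is C_4 (the algebra sp(8)).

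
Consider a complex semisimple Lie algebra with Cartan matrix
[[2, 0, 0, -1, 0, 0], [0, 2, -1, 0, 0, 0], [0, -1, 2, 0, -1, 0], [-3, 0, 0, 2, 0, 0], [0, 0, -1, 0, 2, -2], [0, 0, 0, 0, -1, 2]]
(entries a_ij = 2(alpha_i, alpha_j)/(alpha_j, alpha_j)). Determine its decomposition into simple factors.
type B_4 ⊕ type G_2

The diagram associated to this matrix has two connected components: the simple roots {alpha_2, alpha_3, alpha_5, alpha_6} form a chain of 4 nodes with a double edge at one end; the terminal node there is the unique short simple root (B_4), and {alpha_1, alpha_4} form two nodes joined by a triple edge (G_2). A semisimple Lie algebra decomposes uniquely as the direct sum of simple ideals, one per connected component of its Dynkin diagram, so g ≅ B_4 ⊕ G_2 (dimension 36 + 14 = 50).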